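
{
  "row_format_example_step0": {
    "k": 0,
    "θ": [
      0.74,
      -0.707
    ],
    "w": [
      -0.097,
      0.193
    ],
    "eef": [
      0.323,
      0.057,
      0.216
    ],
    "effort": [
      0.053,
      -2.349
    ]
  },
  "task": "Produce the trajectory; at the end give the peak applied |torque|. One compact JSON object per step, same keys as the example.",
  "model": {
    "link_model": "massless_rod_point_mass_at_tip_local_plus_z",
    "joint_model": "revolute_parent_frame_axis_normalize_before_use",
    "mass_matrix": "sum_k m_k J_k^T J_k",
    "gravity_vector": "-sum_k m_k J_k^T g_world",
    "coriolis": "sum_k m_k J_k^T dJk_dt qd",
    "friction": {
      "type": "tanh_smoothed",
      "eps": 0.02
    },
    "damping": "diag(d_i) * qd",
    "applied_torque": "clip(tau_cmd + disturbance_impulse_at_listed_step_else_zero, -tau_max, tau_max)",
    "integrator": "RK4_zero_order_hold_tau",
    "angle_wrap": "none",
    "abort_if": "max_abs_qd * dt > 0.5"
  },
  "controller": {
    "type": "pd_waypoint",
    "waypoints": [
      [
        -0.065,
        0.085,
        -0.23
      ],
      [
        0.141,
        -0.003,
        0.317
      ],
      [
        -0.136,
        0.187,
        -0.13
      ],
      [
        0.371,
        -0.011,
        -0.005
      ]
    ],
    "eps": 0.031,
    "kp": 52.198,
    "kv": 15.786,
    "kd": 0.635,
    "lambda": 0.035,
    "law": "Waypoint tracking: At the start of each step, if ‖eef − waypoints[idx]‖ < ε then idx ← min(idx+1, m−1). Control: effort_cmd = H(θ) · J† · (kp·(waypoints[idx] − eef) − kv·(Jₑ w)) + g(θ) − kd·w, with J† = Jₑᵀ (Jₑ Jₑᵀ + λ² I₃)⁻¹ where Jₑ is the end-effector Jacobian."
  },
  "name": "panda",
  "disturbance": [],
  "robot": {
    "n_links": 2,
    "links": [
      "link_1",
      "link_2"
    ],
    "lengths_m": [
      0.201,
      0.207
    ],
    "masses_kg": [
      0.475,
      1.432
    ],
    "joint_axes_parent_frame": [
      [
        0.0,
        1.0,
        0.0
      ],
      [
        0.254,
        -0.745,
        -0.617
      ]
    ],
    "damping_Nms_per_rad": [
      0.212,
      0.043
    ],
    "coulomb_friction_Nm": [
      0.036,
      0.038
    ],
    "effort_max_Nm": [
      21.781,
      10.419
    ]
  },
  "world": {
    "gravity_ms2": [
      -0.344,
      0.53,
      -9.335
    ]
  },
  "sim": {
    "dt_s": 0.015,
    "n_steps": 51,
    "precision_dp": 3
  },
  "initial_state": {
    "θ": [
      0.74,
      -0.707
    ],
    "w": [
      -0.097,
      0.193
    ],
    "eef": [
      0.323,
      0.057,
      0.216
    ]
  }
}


{"k":1,"\u03b8":[0.737,-0.719],"w":[-0.295,-1.732],"eef":[0.322,0.058,0.216],"effort":[-0.994,-0.24]}
{"k":2,"\u03b8":[0.733,-0.749],"w":[-0.18,-2.283],"eef":[0.322,0.061,0.213],"effort":[-1.95,0.477]}
{"k":3,"\u03b8":[0.732,-0.785],"w":[-0.027,-2.491],"eef":[0.322,0.065,0.209],"effort":[-2.682,0.796]}
{"k":4,"\u03b8":[0.732,-0.823],"w":[0.102,-2.61],"eef":[0.322,0.069,0.204],"effort":[-3.198,0.974]}
{"k":5,"\u03b8":[0.735,-0.863],"w":[0.213,-2.69],"eef":[0.322,0.073,0.199],"effort":[-3.568,1.078]}
{"k":6,"\u03b8":[0.739,-0.904],"w":[0.308,-2.749],"eef":[0.322,0.078,0.192],"effort":[-3.834,1.137]}
{"k":7,"\u03b8":[0.744,-0.945],"w":[0.393,-2.797],"eef":[0.322,0.082,0.186],"effort":[-4.026,1.169]}
{"k":8,"\u03b8":[0.75,-0.987],"w":[0.471,-2.836],"eef":[0.322,0.087,0.178],"effort":[-4.164,1.182]}
{"k":9,"\u03b8":[0.758,-1.03],"w":[0.545,-2.868],"eef":[0.322,0.091,0.171],"effort":[-4.264,1.18]}
{"k":10,"\u03b8":[0.767,-1.074],"w":[0.617,-2.893],"eef":[0.322,0.096,0.163],"effort":[-4.336,1.167]}
{"k":11,"\u03b8":[0.776,-1.117],"w":[0.689,-2.912],"eef":[0.321,0.101,0.155],"effort":[-4.387,1.145]}
{"k":12,"\u03b8":[0.787,-1.161],"w":[0.762,-2.924],"eef":[0.32,0.105,0.147],"effort":[-4.423,1.115]}
{"k":13,"\u03b8":[0.799,-1.205],"w":[0.836,-2.931],"eef":[0.319,0.11,0.139],"effort":[-4.447,1.078]}
{"k":14,"\u03b8":[0.812,-1.249],"w":[0.912,-2.931],"eef":[0.318,0.115,0.13],"effort":[-4.461,1.034]}
{"k":15,"\u03b8":[0.827,-1.293],"w":[0.99,-2.926],"eef":[0.316,0.12,0.122],"effort":[-4.467,0.984]}
{"k":16,"\u03b8":[0.842,-1.337],"w":[1.07,-2.914],"eef":[0.314,0.124,0.113],"effort":[-4.467,0.928]}
{"k":17,"\u03b8":[0.859,-1.38],"w":[1.153,-2.896],"eef":[0.312,0.129,0.104],"effort":[-4.461,0.866]}
{"k":18,"\u03b8":[0.877,-1.424],"w":[1.237,-2.871],"eef":[0.309,0.133,0.095],"effort":[-4.45,0.798]}
{"k":19,"\u03b8":[0.896,-1.466],"w":[1.322,-2.84],"eef":[0.307,0.137,0.086],"effort":[-4.434,0.724]}
{"k":20,"\u03b8":[0.916,-1.509],"w":[1.409,-2.803],"eef":[0.303,0.142,0.077],"effort":[-4.413,0.645]}
{"k":21,"\u03b8":[0.938,-1.551],"w":[1.496,-2.759],"eef":[0.3,0.146,0.068],"effort":[-4.388,0.559]}
{"k":22,"\u03b8":[0.961,-1.592],"w":[1.583,-2.709],"eef":[0.297,0.15,0.059],"effort":[-4.358,0.468]}
{"k":23,"\u03b8":[0.986,-1.632],"w":[1.67,-2.653],"eef":[0.293,0.153,0.051],"effort":[-4.325,0.372]}
{"k":24,"\u03b8":[1.011,-1.671],"w":[1.755,-2.59],"eef":[0.289,0.157,0.042],"effort":[-4.287,0.27]}
{"k":25,"\u03b8":[1.038,-1.71],"w":[1.838,-2.521],"eef":[0.285,0.16,0.033],"effort":[-4.245,0.165]}
{"k":26,"\u03b8":[1.066,-1.747],"w":[1.919,-2.446],"eef":[0.28,0.164,0.025],"effort":[-4.2,0.056]}
{"k":27,"\u03b8":[1.096,-1.783],"w":[1.996,-2.366],"eef":[0.276,0.167,0.016],"effort":[-4.152,-0.057]}
{"k":28,"\u03b8":[1.126,-1.818],"w":[2.069,-2.28],"eef":[0.271,0.169,0.008],"effort":[-4.1,-0.172]}
{"k":29,"\u03b8":[1.158,-1.852],"w":[2.137,-2.189],"eef":[0.267,0.172,0.0],"effort":[-4.046,-0.288]}
{"k":30,"\u03b8":[1.19,-1.884],"w":[2.2,-2.094],"eef":[0.262,0.174,-0.008],"effort":[-3.989,-0.406]}
{"k":31,"\u03b8":[1.224,-1.915],"w":[2.257,-1.995],"eef":[0.257,0.177,-0.015],"effort":[-3.931,-0.524]}
{"k":32,"\u03b8":[1.258,-1.944],"w":[2.308,-1.892],"eef":[0.252,0.179,-0.023],"effort":[-3.871,-0.641]}
{"k":33,"\u03b8":[1.293,-1.971],"w":[2.352,-1.787],"eef":[0.248,0.181,-0.03],"effort":[-3.809,-0.757]}
{"k":34,"\u03b8":[1.329,-1.997],"w":[2.39,-1.68],"eef":[0.243,0.182,-0.037],"effort":[-3.747,-0.87]}
{"k":35,"\u03b8":[1.365,-2.022],"w":[2.42,-1.571],"eef":[0.238,0.184,-0.044],"effort":[-3.685,-0.981]}
{"k":36,"\u03b8":[1.401,-2.045],"w":[2.444,-1.462],"eef":[0.233,0.185,-0.051],"effort":[-3.623,-1.088]}
{"k":37,"\u03b8":[1.438,-2.066],"w":[2.461,-1.353],"eef":[0.229,0.187,-0.058],"effort":[-3.561,-1.191]}
{"k":38,"\u03b8":[1.475,-2.085],"w":[2.471,-1.245],"eef":[0.224,0.188,-0.065],"effort":[-3.499,-1.289]}
{"k":39,"\u03b8":[1.512,-2.103],"w":[2.475,-1.138],"eef":[0.219,0.189,-0.071],"effort":[-3.439,-1.382]}
{"k":40,"\u03b8":[1.549,-2.12],"w":[2.474,-1.034],"eef":[0.215,0.19,-0.078],"effort":[-3.379,-1.471]}
{"k":41,"\u03b8":[1.587,-2.134],"w":[2.466,-0.932],"eef":[0.21,0.19,-0.084],"effort":[-3.32,-1.553]}
{"k":42,"\u03b8":[1.623,-2.148],"w":[2.454,-0.833],"eef":[0.205,0.191,-0.09],"effort":[-3.262,-1.631]}
{"k":43,"\u03b8":[1.66,-2.16],"w":[2.437,-0.738],"eef":[0.201,0.192,-0.096],"effort":[-3.205,-1.702]}
{"k":44,"\u03b8":[1.697,-2.17],"w":[2.415,-0.647],"eef":[0.196,0.192,-0.102],"effort":[-3.149,-1.768]}
{"k":45,"\u03b8":[1.733,-2.179],"w":[2.39,-0.56],"eef":[0.192,0.193,-0.108],"effort":[-3.093,-1.828]}
{"k":46,"\u03b8":[1.768,-2.187],"w":[2.36,-0.477],"eef":[0.187,0.193,-0.114],"effort":[-3.037,-1.883]}
{"k":47,"\u03b8":[1.804,-2.194],"w":[2.328,-0.399],"eef":[0.182,0.193,-0.119],"effort":[-2.981,-1.933]}
{"k":48,"\u03b8":[1.838,-2.199],"w":[2.293,-0.325],"eef":[0.178,0.194,-0.125],"effort":[-2.926,-1.977]}
{"k":49,"\u03b8":[1.872,-2.203],"w":[2.254,-0.255],"eef":[0.173,0.194,-0.13],"effort":[-2.87,-2.017]}
{"k":50,"\u03b8":[1.906,-2.207],"w":[2.214,-0.19],"eef":[0.169,0.194,-0.135],"effort":[-2.814,-2.052]}
{"k":51,"\u03b8":[1.939,-2.209],"w":[2.172,-0.13],"eef":[0.164,0.194,-0.14]}
{"summary": "max |effort| (N\u00b7m): 4.467"}


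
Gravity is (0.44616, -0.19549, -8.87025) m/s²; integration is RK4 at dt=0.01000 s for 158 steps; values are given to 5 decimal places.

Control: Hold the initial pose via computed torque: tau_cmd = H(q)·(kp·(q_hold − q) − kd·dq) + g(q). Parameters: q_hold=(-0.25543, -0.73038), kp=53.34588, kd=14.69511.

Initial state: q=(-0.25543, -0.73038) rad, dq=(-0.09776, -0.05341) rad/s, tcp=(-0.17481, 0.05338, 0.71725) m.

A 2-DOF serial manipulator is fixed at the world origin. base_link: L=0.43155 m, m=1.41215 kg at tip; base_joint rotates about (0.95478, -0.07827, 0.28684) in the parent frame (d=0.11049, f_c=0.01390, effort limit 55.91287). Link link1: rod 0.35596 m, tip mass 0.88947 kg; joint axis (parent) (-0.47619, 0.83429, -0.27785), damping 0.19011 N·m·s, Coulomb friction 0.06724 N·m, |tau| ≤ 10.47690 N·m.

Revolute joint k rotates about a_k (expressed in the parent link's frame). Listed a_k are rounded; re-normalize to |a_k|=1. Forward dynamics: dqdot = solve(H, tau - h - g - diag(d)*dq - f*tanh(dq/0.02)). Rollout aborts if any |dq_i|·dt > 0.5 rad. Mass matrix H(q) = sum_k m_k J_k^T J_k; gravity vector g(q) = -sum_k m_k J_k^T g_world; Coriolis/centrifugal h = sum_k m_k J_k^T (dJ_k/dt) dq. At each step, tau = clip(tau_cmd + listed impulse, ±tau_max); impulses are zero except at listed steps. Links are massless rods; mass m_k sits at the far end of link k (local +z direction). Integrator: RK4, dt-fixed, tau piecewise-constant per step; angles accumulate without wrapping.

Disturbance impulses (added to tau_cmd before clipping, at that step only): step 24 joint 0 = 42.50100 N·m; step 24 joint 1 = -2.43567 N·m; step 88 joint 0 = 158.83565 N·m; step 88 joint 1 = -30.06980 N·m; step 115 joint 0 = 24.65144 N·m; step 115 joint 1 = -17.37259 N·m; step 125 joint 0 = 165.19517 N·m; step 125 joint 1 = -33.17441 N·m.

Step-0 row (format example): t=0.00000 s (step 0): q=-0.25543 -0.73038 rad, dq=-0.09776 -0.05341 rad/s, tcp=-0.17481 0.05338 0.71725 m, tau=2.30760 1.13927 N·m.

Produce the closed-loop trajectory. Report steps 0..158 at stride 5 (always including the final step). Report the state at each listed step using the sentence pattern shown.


t=0.05000 s (step 5): q=-0.25855 -0.73135 rad, dq=-0.03557 -0.00150 rad/s, tcp=-0.17478 0.05547 0.71697 m, tau=1.90003 1.17214 N·m.
t=0.10000 s (step 10): q=-0.25956 -0.73132 rad, dq=-0.00817 0.00115 rad/s, tcp=-0.17470 0.05622 0.71693 m, tau=1.66308 1.21756 N·m.
t=0.15000 s (step 15): q=-0.25962 -0.73127 rad, dq=0.00437 0.00073 rad/s, tcp=-0.17469 0.05627 0.71694 m, tau=1.53118 1.24452 N·m.
t=0.20000 s (step 20): q=-0.25925 -0.73124 rad, dq=0.00941 0.00047 rad/s, tcp=-0.17471 0.05601 0.71696 m, tau=1.45904 1.25912 N·m.
t=0.25000 s (step 25): q=-0.25499 -0.72711 rad, dq=0.75960 0.81758 rad/s, tcp=-0.17416 0.05376 0.71781 m, tau=-4.96614 1.64694 N·m.
t=0.30000 s (step 30): q=-0.22985 -0.70194 rad, dq=0.29570 0.25793 rad/s, tcp=-0.17061 0.04056 0.72277 m, tau=-2.23853 1.54580 N·m.
t=0.35000 s (step 35): q=-0.22155 -0.69615 rad, dq=0.06304 0.00929 rad/s, tcp=-0.16993 0.03565 0.72392 m, tau=-0.63476 1.45612 N·m.
t=0.40000 s (step 40): q=-0.22120 -0.69722 rad, dq=-0.03454 -0.03601 rad/s, tcp=-0.17018 0.03516 0.72375 m, tau=0.28996 1.32508 N·m.
t=0.45000 s (step 45): q=-0.22404 -0.69922 rad, dq=-0.07282 -0.04207 rad/s, tcp=-0.17042 0.03684 0.72336 m, tau=0.81090 1.23937 N·m.
t=0.50000 s (step 50): q=-0.22801 -0.70130 rad, dq=-0.08302 -0.04018 rad/s, tcp=-0.17059 0.03934 0.72292 m, tau=1.10229 1.19207 N·m.
t=0.55000 s (step 55): q=-0.23211 -0.70320 rad, dq=-0.07962 -0.03604 rad/s, tcp=-0.17072 0.04197 0.72250 m, tau=1.26009 1.16835 N·m.
t=0.60000 s (step 60): q=-0.23587 -0.70490 rad, dq=-0.07046 -0.03183 rad/s, tcp=-0.17082 0.04439 0.72212 m, tau=1.34131 1.15861 N·m.
t=0.65000 s (step 65): q=-0.23913 -0.70640 rad, dq=-0.05962 -0.02826 rad/s, tcp=-0.17091 0.04648 0.72177 m, tau=1.37957 1.15690 N·m.
t=0.70000 s (step 70): q=-0.24184 -0.70773 rad, dq=-0.04910 -0.02541 rad/s, tcp=-0.17101 0.04820 0.72147 m, tau=1.39450 1.15951 N·m.
t=0.75000 s (step 75): q=-0.24405 -0.70894 rad, dq=-0.03976 -0.02312 rad/s, tcp=-0.17111 0.04957 0.72120 m, tau=1.39743 1.16424 N·m.
t=0.80000 s (step 80): q=-0.24584 -0.71005 rad, dq=-0.03189 -0.02125 rad/s, tcp=-0.17122 0.05065 0.72095 m, tau=1.39479 1.16978 N·m.
t=0.85000 s (step 85): q=-0.24727 -0.71107 rad, dq=-0.02546 -0.01969 rad/s, tcp=-0.17133 0.05149 0.72074 m, tau=1.39014 1.17543 N·m.
t=0.90000 s (step 90): q=-0.23801 -0.71317 rad, dq=0.60041 -0.08188 rad/s, tcp=-0.17242 0.04422 0.72069 m, tau=-5.93942 2.73363 N·m.
t=0.95000 s (step 95): q=-0.21841 -0.71576 rad, dq=0.22136 -0.03053 rad/s, tcp=-0.17428 0.02921 0.72067 m, tau=-2.75533 2.04075 N·m.
t=1.00000 s (step 100): q=-0.21282 -0.71683 rad, dq=0.02377 -0.01599 rad/s, tcp=-0.17486 0.02486 0.72056 m, tau=-0.89142 1.65160 N·m.
t=1.05000 s (step 105): q=-0.21425 -0.71750 rad, dq=-0.06848 -0.01154 rad/s, tcp=-0.17491 0.02577 0.72043 m, tau=0.17169 1.43609 N·m.
t=1.10000 s (step 110): q=-0.21872 -0.71804 rad, dq=-0.10402 -0.01019 rad/s, tcp=-0.17473 0.02896 0.72028 m, tau=0.77211 1.31812 N·m.
t=1.15000 s (step 115): q=-0.22415 -0.71853 rad, dq=-0.11019 -0.00952 rad/s, tcp=-0.17448 0.03287 0.72011 m, tau=25.75560 -10.47690 N·m.
t=1.20000 s (step 120): q=-0.22386 -0.74810 rad, dq=-0.01302 -0.39433 rad/s, tcp=-0.18057 0.02642 0.71496 m, tau=-1.06243 2.28239 N·m.
t=1.25000 s (step 125): q=-0.22570 -0.75885 rad, dq=-0.05566 -0.07683 rad/s, tcp=-0.18261 0.02550 0.71301 m, tau=55.91287 -10.47690 N·m.
t=1.30000 s (step 130): q=-0.20345 -0.76256 rad, dq=0.29651 0.00208 rad/s, tcp=-0.18470 0.00840 0.71237 m, tau=-4.62782 2.65199 N·m.
t=1.35000 s (step 135): q=-0.19645 -0.76143 rad, dq=0.01428 0.03326 rad/s, tcp=-0.18488 0.00351 0.71252 m, tau=-1.89755 2.05157 N·m.
t=1.40000 s (step 140): q=-0.19942 -0.75953 rad, dq=-0.11534 0.04135 rad/s, tcp=-0.18433 0.00608 0.71291 m, tau=-0.33978 1.71572 N·m.
t=1.45000 s (step 145): q=-0.20661 -0.75743 rad, dq=-0.16286 0.04191 rad/s, tcp=-0.18350 0.01179 0.71334 m, tau=0.53965 1.52726 N·m.
t=1.50000 s (step 150): q=-0.21500 -0.75540 rad, dq=-0.16832 0.03885 rad/s, tcp=-0.18259 0.01838 0.71371 m, tau=1.02338 1.42434 N·m.
t=1.55000 s (step 155): q=-0.22311 -0.75357 rad, dq=-0.15406 0.03437 rad/s, tcp=-0.18172 0.02471 0.71399 m, tau=1.27850 1.37047 N·m.
t=1.58000 s (step 158): q=-0.22754 -0.75258 rad, dq=-0.14133 0.03160 rad/s, tcp=-0.18124 0.02817 0.71412 m.


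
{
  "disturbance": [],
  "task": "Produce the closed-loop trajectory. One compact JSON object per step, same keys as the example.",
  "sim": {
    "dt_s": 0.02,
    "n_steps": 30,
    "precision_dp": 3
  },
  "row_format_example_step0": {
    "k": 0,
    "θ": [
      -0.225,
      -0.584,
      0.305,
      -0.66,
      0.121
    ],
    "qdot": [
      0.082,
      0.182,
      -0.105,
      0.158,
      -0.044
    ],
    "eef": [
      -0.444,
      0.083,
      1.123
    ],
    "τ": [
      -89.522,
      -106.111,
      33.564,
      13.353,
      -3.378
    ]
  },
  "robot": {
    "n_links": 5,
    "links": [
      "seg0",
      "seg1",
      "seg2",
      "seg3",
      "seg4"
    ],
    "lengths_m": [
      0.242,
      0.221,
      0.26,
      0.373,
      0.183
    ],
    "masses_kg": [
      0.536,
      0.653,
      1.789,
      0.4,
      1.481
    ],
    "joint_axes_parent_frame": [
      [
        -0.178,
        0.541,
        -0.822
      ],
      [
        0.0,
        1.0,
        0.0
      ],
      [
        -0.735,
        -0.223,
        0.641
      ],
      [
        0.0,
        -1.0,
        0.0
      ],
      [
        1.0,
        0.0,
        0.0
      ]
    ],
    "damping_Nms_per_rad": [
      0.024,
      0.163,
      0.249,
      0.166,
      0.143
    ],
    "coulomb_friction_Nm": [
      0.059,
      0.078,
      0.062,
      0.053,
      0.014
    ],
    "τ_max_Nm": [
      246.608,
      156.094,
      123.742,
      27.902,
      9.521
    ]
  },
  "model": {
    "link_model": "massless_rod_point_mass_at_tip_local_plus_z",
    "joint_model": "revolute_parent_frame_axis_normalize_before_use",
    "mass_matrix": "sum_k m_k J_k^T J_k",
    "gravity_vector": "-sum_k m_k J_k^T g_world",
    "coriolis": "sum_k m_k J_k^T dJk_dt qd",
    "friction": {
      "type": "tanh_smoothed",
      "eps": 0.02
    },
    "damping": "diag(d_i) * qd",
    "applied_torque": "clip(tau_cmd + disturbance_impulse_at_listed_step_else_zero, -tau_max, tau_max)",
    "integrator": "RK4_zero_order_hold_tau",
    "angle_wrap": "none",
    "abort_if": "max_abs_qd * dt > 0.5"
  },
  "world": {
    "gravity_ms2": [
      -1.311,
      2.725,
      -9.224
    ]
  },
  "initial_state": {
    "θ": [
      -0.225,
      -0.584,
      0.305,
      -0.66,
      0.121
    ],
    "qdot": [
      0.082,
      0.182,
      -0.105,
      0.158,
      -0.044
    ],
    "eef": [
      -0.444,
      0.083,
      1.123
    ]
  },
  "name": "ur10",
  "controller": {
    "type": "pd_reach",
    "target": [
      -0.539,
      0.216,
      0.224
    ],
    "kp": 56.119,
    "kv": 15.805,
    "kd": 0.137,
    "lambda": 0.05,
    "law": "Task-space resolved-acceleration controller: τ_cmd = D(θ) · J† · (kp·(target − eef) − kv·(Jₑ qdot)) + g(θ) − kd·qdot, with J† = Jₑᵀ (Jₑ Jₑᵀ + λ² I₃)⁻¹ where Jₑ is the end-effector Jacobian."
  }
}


{"k":1,"\u03b8":[-0.233,-0.602,0.311,-0.704,0.123],"qdot":[-0.864,-1.975,0.7,-4.481,0.099],"eef":[-0.443,0.085,1.116],"\u03c4":[-57.948,-65.287,19.11,8.136,-1.919]}
{"k":2,"\u03b8":[-0.257,-0.654,0.331,-0.82,0.122],"qdot":[-1.5,-3.171,1.281,-6.955,-0.206],"eef":[-0.445,0.089,1.09],"\u03c4":[-29.409,-29.602,7.599,3.429,-0.825]}
{"k":3,"\u03b8":[-0.291,-0.721,0.363,-0.967,0.117],"qdot":[-1.939,-3.516,1.859,-7.711,-0.42],"eef":[-0.45,0.094,1.052],"\u03c4":[-8.132,-3.748,-0.864,0.367,-0.019]}
{"k":4,"\u03b8":[-0.333,-0.79,0.405,-1.119,0.107],"qdot":[-2.198,-3.392,2.384,-7.468,-0.645],"eef":[-0.457,0.099,1.005],"\u03c4":[5.448,12.462,-6.79,-1.226,0.658]}
{"k":5,"\u03b8":[-0.378,-0.854,0.457,-1.261,0.091],"qdot":[-2.331,-3.058,2.833,-6.762,-0.926],"eef":[-0.465,0.104,0.953],"\u03c4":[13.227,21.595,-10.77,-1.978,1.263]}
{"k":6,"\u03b8":[-0.425,-0.911,0.517,-1.387,0.07],"qdot":[-2.381,-2.65,3.189,-5.885,-1.273],"eef":[-0.474,0.11,0.9],"\u03c4":[17.229,26.149,-13.286,-2.406,1.802]}
{"k":7,"\u03b8":[-0.473,-0.96,0.584,-1.496,0.041],"qdot":[-2.376,-2.238,3.438,-4.976,-1.649],"eef":[-0.482,0.116,0.847],"\u03c4":[18.974,27.924,-14.709,-2.792,2.263]}
{"k":8,"\u03b8":[-0.52,-1.001,0.654,-1.586,0.005],"qdot":[-2.328,-1.855,3.576,-4.102,-2.0],"eef":[-0.49,0.121,0.796],"\u03c4":[19.463,28.083,-15.329,-3.244,2.633]}
{"k":9,"\u03b8":[-0.566,-1.034,0.726,-1.66,-0.037],"qdot":[-2.247,-1.515,3.608,-3.296,-2.276],"eef":[-0.498,0.126,0.749],"\u03c4":[19.299,27.342,-15.382,-3.769,2.905]}
{"k":10,"\u03b8":[-0.61,-1.061,0.798,-1.719,-0.084],"qdot":[-2.139,-1.222,3.55,-2.577,-2.443],"eef":[-0.504,0.131,0.704],"\u03c4":[18.811,26.12,-15.058,-4.334,3.081]}
{"k":11,"\u03b8":[-0.651,-1.083,0.869,-1.764,-0.133],"qdot":[-2.013,-0.973,3.425,-1.952,-2.493],"eef":[-0.51,0.136,0.663],"\u03c4":[18.153,24.659,-14.506,-4.899,3.173]}
{"k":12,"\u03b8":[-0.69,-1.101,0.936,-1.798,-0.182],"qdot":[-1.874,-0.766,3.252,-1.423,-2.439],"eef":[-0.516,0.141,0.625],"\u03c4":[17.392,23.101,-13.838,-5.431,3.195]}
{"k":13,"\u03b8":[-0.726,-1.114,0.999,-1.822,-0.229],"qdot":[-1.728,-0.596,3.049,-0.985,-2.308],"eef":[-0.521,0.145,0.59],"\u03c4":[16.558,21.539,-13.132,-5.912,3.166]}
{"k":14,"\u03b8":[-0.759,-1.125,1.058,-1.838,-0.273],"qdot":[-1.58,-0.459,2.833,-0.63,-2.128],"eef":[-0.525,0.148,0.558],"\u03c4":[15.679,20.034,-12.443,-6.333,3.102]}
{"k":15,"\u03b8":[-0.789,-1.133,1.112,-1.848,-0.314],"qdot":[-1.434,-0.351,2.612,-0.348,-1.924],"eef":[-0.529,0.152,0.529],"\u03c4":[14.781,18.626,-11.799,-6.694,3.016]}
{"k":16,"\u03b8":[-0.817,-1.139,1.162,-1.852,-0.35],"qdot":[-1.294,-0.267,2.396,-0.128,-1.713],"eef":[-0.532,0.155,0.502],"\u03c4":[13.892,17.339,-11.216,-6.997,2.919]}
{"k":17,"\u03b8":[-0.841,-1.144,1.208,-1.853,-0.382],"qdot":[-1.161,-0.202,2.188,0.039,-1.509],"eef":[-0.535,0.158,0.478],"\u03c4":[13.033,16.183,-10.697,-7.242,2.817]}
{"k":18,"\u03b8":[-0.863,-1.148,1.25,-1.851,-0.411],"qdot":[-1.04,-0.154,1.995,0.159,-1.317],"eef":[-0.537,0.162,0.456],"\u03c4":[12.222,15.154,-10.239,-7.415,2.716]}
{"k":19,"\u03b8":[-0.883,-1.15,1.288,-1.847,-0.435],"qdot":[-0.927,-0.117,1.814,0.247,-1.146],"eef":[-0.539,0.165,0.435],"\u03c4":[11.472,14.252,-9.838,-7.558,2.617]}
{"k":20,"\u03b8":[-0.9,-1.153,1.322,-1.842,-0.457],"qdot":[-0.825,-0.091,1.647,0.309,-0.995],"eef":[-0.541,0.168,0.417],"\u03c4":[10.787,13.464,-9.487,-7.675,2.524]}
{"k":21,"\u03b8":[-0.916,-1.154,1.354,-1.835,-0.475],"qdot":[-0.733,-0.071,1.493,0.35,-0.863],"eef":[-0.542,0.171,0.4],"\u03c4":[10.168,12.777,-9.178,-7.769,2.435]}
{"k":22,"\u03b8":[-0.93,-1.156,1.382,-1.828,-0.492],"qdot":[-0.65,-0.057,1.353,0.375,-0.748],"eef":[-0.543,0.173,0.385],"\u03c4":[9.614,12.18,-8.903,-7.843,2.351]}
{"k":23,"\u03b8":[-0.942,-1.157,1.408,-1.82,-0.506],"qdot":[-0.576,-0.047,1.226,0.388,-0.649],"eef":[-0.544,0.176,0.371],"\u03c4":[9.121,11.661,-8.658,-7.899,2.273]}
{"k":24,"\u03b8":[-0.953,-1.158,1.431,-1.812,-0.518],"qdot":[-0.51,-0.039,1.11,0.391,-0.565],"eef":[-0.544,0.179,0.358],"\u03c4":[8.684,11.208,-8.437,-7.942,2.199]}
{"k":25,"\u03b8":[-0.962,-1.158,1.452,-1.805,-0.529],"qdot":[-0.451,-0.034,1.005,0.387,-0.492],"eef":[-0.545,0.181,0.346],"\u03c4":[8.298,10.813,-8.237,-7.972,2.13]}
{"k":26,"\u03b8":[-0.971,-1.159,1.471,-1.797,-0.538],"qdot":[-0.399,-0.03,0.91,0.378,-0.431],"eef":[-0.545,0.184,0.336],"\u03c4":[7.958,10.467,-8.053,-7.992,2.066]}
{"k":27,"\u03b8":[-0.978,-1.16,1.489,-1.79,-0.546],"qdot":[-0.353,-0.027,0.823,0.365,-0.378],"eef":[-0.545,0.186,0.326],"\u03c4":[7.659,10.163,-7.885,-8.003,2.006]}
{"k":28,"\u03b8":[-0.985,-1.16,1.504,-1.782,-0.553],"qdot":[-0.312,-0.026,0.745,0.349,-0.333],"eef":[-0.546,0.188,0.317],"\u03c4":[7.395,9.896,-7.729,-8.008,1.95]}
{"k":29,"\u03b8":[-0.991,-1.161,1.519,-1.776,-0.56],"qdot":[-0.276,-0.024,0.675,0.331,-0.294],"eef":[-0.546,0.19,0.309],"\u03c4":[7.163,9.661,-7.586,-8.008,1.898]}
{"k":30,"\u03b8":[-0.996,-1.161,1.531,-1.769,-0.565],"qdot":[-0.245,-0.023,0.611,0.313,-0.26],"eef":[-0.545,0.192,0.301]}


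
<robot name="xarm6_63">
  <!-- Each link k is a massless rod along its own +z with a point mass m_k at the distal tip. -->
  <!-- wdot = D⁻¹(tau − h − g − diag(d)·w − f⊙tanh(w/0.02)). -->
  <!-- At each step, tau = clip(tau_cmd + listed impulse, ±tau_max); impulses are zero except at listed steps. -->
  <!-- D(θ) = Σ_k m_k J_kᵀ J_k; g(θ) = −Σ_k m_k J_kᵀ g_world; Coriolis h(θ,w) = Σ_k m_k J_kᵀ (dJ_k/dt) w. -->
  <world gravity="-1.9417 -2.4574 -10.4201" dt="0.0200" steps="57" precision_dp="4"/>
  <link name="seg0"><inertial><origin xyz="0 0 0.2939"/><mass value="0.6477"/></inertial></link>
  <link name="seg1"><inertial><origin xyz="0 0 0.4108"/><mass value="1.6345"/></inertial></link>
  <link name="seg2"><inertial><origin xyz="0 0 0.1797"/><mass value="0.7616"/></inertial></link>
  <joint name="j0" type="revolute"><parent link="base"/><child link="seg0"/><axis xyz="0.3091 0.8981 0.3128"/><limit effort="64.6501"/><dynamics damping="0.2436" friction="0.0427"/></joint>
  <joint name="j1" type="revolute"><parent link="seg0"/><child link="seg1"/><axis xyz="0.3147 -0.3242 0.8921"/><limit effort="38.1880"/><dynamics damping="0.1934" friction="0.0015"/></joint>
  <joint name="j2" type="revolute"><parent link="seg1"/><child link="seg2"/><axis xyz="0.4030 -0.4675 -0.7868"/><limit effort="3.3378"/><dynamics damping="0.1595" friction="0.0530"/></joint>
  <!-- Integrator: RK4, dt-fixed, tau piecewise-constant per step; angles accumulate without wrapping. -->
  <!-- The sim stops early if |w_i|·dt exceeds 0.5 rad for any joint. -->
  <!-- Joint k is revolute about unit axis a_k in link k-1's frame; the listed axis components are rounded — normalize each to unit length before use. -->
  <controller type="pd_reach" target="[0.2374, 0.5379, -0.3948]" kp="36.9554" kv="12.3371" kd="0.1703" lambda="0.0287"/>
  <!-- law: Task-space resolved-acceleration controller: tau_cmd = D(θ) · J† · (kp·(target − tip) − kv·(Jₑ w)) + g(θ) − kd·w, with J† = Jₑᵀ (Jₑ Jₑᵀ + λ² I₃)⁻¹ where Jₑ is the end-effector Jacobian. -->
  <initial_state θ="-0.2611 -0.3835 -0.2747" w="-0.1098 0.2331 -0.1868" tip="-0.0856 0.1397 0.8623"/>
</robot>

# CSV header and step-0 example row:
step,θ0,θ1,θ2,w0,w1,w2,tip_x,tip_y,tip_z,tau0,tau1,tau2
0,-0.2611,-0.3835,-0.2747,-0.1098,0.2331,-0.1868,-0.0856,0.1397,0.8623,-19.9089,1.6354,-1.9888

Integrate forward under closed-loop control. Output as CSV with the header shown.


step,θ0,θ1,θ2,w0,w1,w2,tip_x,tip_y,tip_z,tau0,tau1,tau2
1,-0.2683,-0.3732,-0.3446,-0.6148,0.6115,-6.0425,-0.0868,0.1448,0.8599,-12.7358,2.4471,-0.7829
2,-0.2832,-0.3606,-0.4700,-0.8831,0.6193,-6.4007,-0.0895,0.1556,0.8545,-0.4096,1.4232,-0.9343
3,-0.2996,-0.3394,-0.6085,-0.7609,1.4411,-7.3065,-0.0955,0.1683,0.8471,12.7986,-0.3435,-0.9241
4,-0.3105,-0.2995,-0.7619,-0.3473,2.4740,-7.9724,-0.1035,0.1808,0.8383,26.3395,-2.4741,-0.9009
5,-0.3109,-0.2392,-0.9295,0.2889,3.4641,-8.7917,-0.1119,0.1914,0.8285,38.0168,-4.6960,-0.7768
6,-0.2975,-0.1632,-1.1145,1.0297,4.0535,-9.7757,-0.1190,0.1986,0.8180,44.1693,-6.8749,-0.5659
7,-0.2700,-0.0831,-1.3173,1.7156,3.9159,-10.6468,-0.1231,0.2012,0.8072,42.6051,-8.7216,-0.3223
8,-0.2308,-0.0138,-1.5327,2.2223,3.0317,-11.0895,-0.1226,0.1989,0.7964,35.5356,-9.9851,-0.0951
9,-0.1835,0.0329,-1.7518,2.5223,1.6874,-11.0231,-0.1162,0.1927,0.7865,26.9489,-10.6447,0.0936
10,-0.1319,0.0513,-1.9658,2.6514,0.1965,-10.5555,-0.1029,0.1845,0.7780,19.4415,-10.8204,0.2335
11,-0.0790,0.0403,-2.1683,2.6580,-1.2551,-9.8485,-0.0826,0.1764,0.7710,13.7928,-10.6326,0.3186
12,-0.0267,0.0015,-2.3560,2.5787,-2.6046,-9.0468,-0.0553,0.1705,0.7651,9.6456,-10.1072,0.3471
13,0.0234,-0.0631,-2.5277,2.4296,-3.8543,-8.2387,-0.0215,0.1680,0.7594,5.9457,-9.0897,0.3165
14,0.0697,-0.1515,-2.6829,2.2025,-5.0174,-7.4095,0.0181,0.1695,0.7528,0.9592,-7.1352,0.2099
15,0.1105,-0.2618,-2.8188,1.8606,-6.0704,-6.3866,0.0627,0.1753,0.7438,-7.4708,-3.5516,-0.0150
16,0.1427,-0.3906,-2.9275,1.3365,-6.9456,-4.8877,0.1109,0.1845,0.7311,-19.7588,1.7794,-0.3945
17,0.1620,-0.5344,-2.9993,0.5373,-7.6999,-2.9972,0.1602,0.1959,0.7136,-32.9229,7.5573,-0.8465
18,0.1615,-0.6953,-3.0354,-0.6854,-8.8223,-1.6091,0.2077,0.2072,0.6912,-48.6746,13.7184,-1.1661
19,0.1298,-0.8873,-3.0486,-2.6860,-11.1567,-1.4216,0.2504,0.2143,0.6645,-64.6501,26.8200,-1.2910
20,0.0826,-1.0246,-2.8825,-2.5996,-5.1776,11.3606,0.2852,0.2076,0.6432,-31.9835,9.9258,-3.1766
21,-0.0051,-1.2490,-2.9523,-5.0482,-13.2333,-10.2169,0.2996,0.1915,0.6257,57.2009,-10.7977,0.9456
22,-0.0432,-1.3484,-2.8937,-0.0116,-1.9346,3.1333,0.3120,0.1727,0.6175,38.0615,-7.5808,-1.7326
23,-0.0373,-1.4144,-2.9729,0.9755,-3.0767,-6.5127,0.3253,0.1642,0.6081,30.4533,-5.4681,0.1585
24,-0.0000,-1.4360,-3.0235,2.5088,-0.1898,-1.6858,0.3450,0.1603,0.5970,18.5466,-2.5361,-0.8171
25,0.0558,-1.4409,-3.0840,3.1366,-0.0401,-3.5380,0.3685,0.1596,0.5835,9.0402,0.2595,-0.4628
26,0.1253,-1.4264,-3.1234,3.7351,1.1007,-1.5924,0.3945,0.1609,0.5679,-0.3442,2.8033,-0.8199
27,0.2021,-1.4011,-3.1531,3.9415,1.4195,-1.4126,0.4210,0.1635,0.5507,-6.7141,4.4401,-0.7809
28,0.2815,-1.3688,-3.1706,3.9849,1.7017,-0.6807,0.4468,0.1668,0.5324,-11.1320,5.3897,-0.8228
29,0.3595,-1.3365,-3.1830,3.8131,1.5278,-0.5670,0.4711,0.1701,0.5132,-14.5726,6.0908,-0.7459
30,0.4328,-1.3086,-3.1893,3.4973,1.1349,-0.4162,0.4938,0.1731,0.4932,-16.9871,6.5555,-0.6910
31,0.4991,-1.2893,-3.1902,3.0568,0.4684,-0.5545,0.5148,0.1754,0.4723,-17.4540,6.5989,-0.6035
32,0.5575,-1.2793,-3.1835,2.6563,-0.0420,-0.2598,0.5343,0.1773,0.4502,-15.2024,5.9623,-0.6226
33,0.6088,-1.2797,-3.1760,2.3582,-0.4937,-0.2649,0.5521,0.1788,0.4272,-11.5058,5.0276,-0.6115
34,0.6563,-1.2858,-3.1671,2.2556,-0.6749,-0.2680,0.5686,0.1805,0.4032,-7.8311,4.0935,-0.6204
35,0.7032,-1.2942,-3.1605,2.3185,-0.6774,-0.4032,0.5841,0.1827,0.3782,-5.7380,3.5754,-0.6208
36,0.7524,-1.3013,-3.1564,2.4816,-0.5571,-0.5180,0.5985,0.1857,0.3521,-5.3270,3.4880,-0.6347
37,0.8051,-1.3060,-3.1548,2.6697,-0.4141,-0.6102,0.6121,0.1899,0.3248,-6.1255,3.7191,-0.6570
38,0.8613,-1.3082,-3.1548,2.8371,-0.2955,-0.6571,0.6246,0.1953,0.2962,-7.5125,4.1087,-0.6880
39,0.9204,-1.3086,-3.1555,2.9629,-0.2237,-0.6726,0.6359,0.2018,0.2663,-9.0435,4.5420,-0.7229
40,0.9816,-1.3080,-3.1563,3.0448,-0.1968,-0.6647,0.6457,0.2094,0.2353,-10.4588,4.9497,-0.7593
41,1.0440,-1.3072,-3.1568,3.0888,-0.2054,-0.6471,0.6538,0.2179,0.2033,-11.6449,5.3007,-0.7948
42,1.1071,-1.3067,-3.1567,3.1047,-0.2347,-0.6255,0.6600,0.2272,0.1706,-12.5840,5.5883,-0.8285
43,1.1703,-1.3069,-3.1561,3.1019,-0.2726,-0.6049,0.6641,0.2373,0.1374,-13.3153,5.8211,-0.8599
44,1.2333,-1.3077,-3.1551,3.0872,-0.3100,-0.5870,0.6662,0.2480,0.1040,-13.8988,6.0136,-0.8889
45,1.2960,-1.3093,-3.1538,3.0646,-0.3419,-0.5718,0.6661,0.2594,0.0707,-14.3912,6.1796,-0.9154
46,1.3581,-1.3115,-3.1522,3.0354,-0.3662,-0.5570,0.6638,0.2713,0.0378,-14.8327,6.3290,-0.9397
47,1.4196,-1.3142,-3.1505,2.9992,-0.3844,-0.5434,0.6594,0.2837,0.0054,-15.2417,6.4664,-0.9614
48,1.4802,-1.3172,-3.1487,2.9545,-0.3986,-0.5304,0.6531,0.2964,-0.0262,-15.6196,6.5921,-0.9803
49,1.5398,-1.3207,-3.1468,2.9005,-0.4098,-0.5160,0.6448,0.3094,-0.0568,-15.9594,6.7039,-0.9965
50,1.5982,-1.3244,-3.1450,2.8364,-0.4193,-0.4999,0.6347,0.3225,-0.0861,-16.2500,6.7986,-1.0097
51,1.6552,-1.3285,-3.1430,2.7621,-0.4279,-0.4819,0.6230,0.3356,-0.1140,-16.4807,6.8733,-1.0196
52,1.7106,-1.3328,-3.1410,2.6779,-0.4358,-0.4623,0.6100,0.3487,-0.1404,-16.6425,6.9255,-1.0263
53,1.7642,-1.3375,-3.1389,2.5845,-0.4430,-0.4411,0.5957,0.3615,-0.1652,-16.7298,6.9534,-1.0295
54,1.8158,-1.3424,-3.1366,2.4832,-0.4494,-0.4188,0.5806,0.3740,-0.1883,-16.7398,6.9565,-1.0294
55,1.8653,-1.3476,-3.1343,2.3752,-0.4546,-0.3958,0.5646,0.3861,-0.2097,-16.6727,6.9349,-1.0260
56,1.9125,-1.3530,-3.1319,2.2620,-0.4582,-0.3725,0.5482,0.3977,-0.2293,-16.5311,6.8895,-1.0194
57,1.9574,-1.3586,-3.1294,2.1452,-0.4600,-0.3492,0.5314,0.4087,-0.2473,,,


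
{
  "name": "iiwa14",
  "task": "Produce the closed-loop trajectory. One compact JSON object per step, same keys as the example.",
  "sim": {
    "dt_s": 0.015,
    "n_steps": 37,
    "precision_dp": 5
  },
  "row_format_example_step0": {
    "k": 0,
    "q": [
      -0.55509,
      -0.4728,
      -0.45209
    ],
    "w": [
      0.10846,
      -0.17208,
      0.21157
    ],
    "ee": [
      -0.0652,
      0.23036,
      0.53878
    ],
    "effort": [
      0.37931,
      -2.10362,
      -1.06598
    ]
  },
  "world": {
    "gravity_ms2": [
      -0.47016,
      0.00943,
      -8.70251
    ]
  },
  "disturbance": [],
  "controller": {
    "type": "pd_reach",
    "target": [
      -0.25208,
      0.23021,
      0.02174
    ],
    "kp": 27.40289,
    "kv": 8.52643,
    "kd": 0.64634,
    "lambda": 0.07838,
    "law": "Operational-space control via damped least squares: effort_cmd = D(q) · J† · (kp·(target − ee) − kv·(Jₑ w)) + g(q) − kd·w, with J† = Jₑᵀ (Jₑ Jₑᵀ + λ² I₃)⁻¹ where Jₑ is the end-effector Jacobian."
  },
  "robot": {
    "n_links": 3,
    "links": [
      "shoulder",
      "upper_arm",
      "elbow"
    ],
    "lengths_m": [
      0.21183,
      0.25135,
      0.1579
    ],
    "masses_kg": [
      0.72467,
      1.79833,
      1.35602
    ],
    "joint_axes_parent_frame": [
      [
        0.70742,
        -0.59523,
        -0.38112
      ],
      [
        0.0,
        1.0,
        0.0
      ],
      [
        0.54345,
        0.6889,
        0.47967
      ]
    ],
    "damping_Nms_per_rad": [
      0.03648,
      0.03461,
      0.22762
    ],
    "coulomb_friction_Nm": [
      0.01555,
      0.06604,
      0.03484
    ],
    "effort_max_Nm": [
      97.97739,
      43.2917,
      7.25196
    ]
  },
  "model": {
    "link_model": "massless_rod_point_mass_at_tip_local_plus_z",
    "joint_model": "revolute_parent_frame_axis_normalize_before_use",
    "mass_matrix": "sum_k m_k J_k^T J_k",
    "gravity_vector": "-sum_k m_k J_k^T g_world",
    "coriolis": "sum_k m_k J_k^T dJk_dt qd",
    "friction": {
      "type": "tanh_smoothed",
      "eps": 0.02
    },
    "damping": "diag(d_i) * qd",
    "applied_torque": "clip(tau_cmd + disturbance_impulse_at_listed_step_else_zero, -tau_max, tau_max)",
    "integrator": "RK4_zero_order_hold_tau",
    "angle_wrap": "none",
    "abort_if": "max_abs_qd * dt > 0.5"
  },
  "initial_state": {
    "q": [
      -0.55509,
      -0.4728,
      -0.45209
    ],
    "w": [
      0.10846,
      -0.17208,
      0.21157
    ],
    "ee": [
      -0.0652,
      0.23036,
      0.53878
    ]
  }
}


{"k":1,"q":[-0.55494,-0.47711,-0.45464],"w":[-0.09637,-0.41775,-0.50097],"ee":[-0.06706,0.22985,0.53825],"effort":[0.97095,-1.42642,-0.35004]}
{"k":2,"q":[-0.55834,-0.48608,-0.46241],"w":[-0.35846,-0.77848,-0.53391],"ee":[-0.07027,0.23022,0.53644],"effort":[1.3591,-0.78855,-0.15793]}
{"k":3,"q":[-0.56528,-0.49982,-0.47116],"w":[-0.56909,-1.05669,-0.62895],"ee":[-0.07448,0.23118,0.53371],"effort":[1.68306,-0.24667,0.05537]}
{"k":4,"q":[-0.57517,-0.5174,-0.48115],"w":[-0.75197,-1.28923,-0.70032],"ee":[-0.07949,0.23259,0.53013],"effort":[1.94284,0.2234,0.23176]}
{"k":5,"q":[-0.58764,-0.53817,-0.49212],"w":[-0.91213,-1.48194,-0.76101],"ee":[-0.08511,0.23433,0.52581],"effort":[2.15171,0.63301,0.38421]}
{"k":6,"q":[-0.60237,-0.56158,-0.50394],"w":[-1.05481,-1.64199,-0.81254],"ee":[-0.09118,0.23629,0.52082],"effort":[2.31909,0.99233,0.51669]}
{"k":7,"q":[-0.61915,-0.58719,-0.51647],"w":[-1.18394,-1.77476,-0.85702],"ee":[-0.09758,0.23836,0.51522],"effort":[2.45295,1.30945,0.63304]}
{"k":8,"q":[-0.63778,-0.61463,-0.52962],"w":[-1.30252,-1.88453,-0.89605],"ee":[-0.10418,0.24048,0.50906],"effort":[2.55999,1.59069,0.7363]}
{"k":9,"q":[-0.65813,-0.64356,-0.54332],"w":[-1.41288,-1.97465,-0.93092],"ee":[-0.11089,0.24256,0.5024],"effort":[2.64592,1.84094,0.82889]}
{"k":10,"q":[-0.68009,-0.67372,-0.55751],"w":[-1.51678,-2.0477,-0.96264],"ee":[-0.11763,0.24456,0.49528],"effort":[2.71571,2.06382,0.91273]}
{"k":11,"q":[-0.70357,-0.70486,-0.57216],"w":[-1.61548,-2.10569,-0.99203],"ee":[-0.1243,0.24643,0.48775],"effort":[2.77376,2.26191,0.98934]}
{"k":12,"q":[-0.7285,-0.73678,-0.58724],"w":[-1.70984,-2.15008,-1.0197],"ee":[-0.13086,0.24813,0.47985],"effort":[2.824,2.43691,1.05993]}
{"k":13,"q":[-0.75482,-0.76927,-0.60271],"w":[-1.80035,-2.18199,-1.04612],"ee":[-0.13724,0.24963,0.47164],"effort":[2.87002,2.5898,1.1254]}
{"k":14,"q":[-0.78247,-0.80215,-0.61858],"w":[-1.88714,-2.20219,-1.0716],"ee":[-0.14338,0.25091,0.46317],"effort":[2.91506,2.72095,1.18645]}
{"k":15,"q":[-0.81139,-0.83525,-0.63481],"w":[-1.97005,-2.21122,-1.0963],"ee":[-0.14924,0.25197,0.45448],"effort":[2.96204,2.83028,1.24353]}
{"k":16,"q":[-0.84153,-0.86841,-0.65141],"w":[-2.04859,-2.20946,-1.12026],"ee":[-0.15478,0.25278,0.44563],"effort":[3.01354,2.91737,1.29694]}
{"k":17,"q":[-0.87281,-0.90147,-0.66837],"w":[-2.12202,-2.19715,-1.14336],"ee":[-0.15997,0.25335,0.43667],"effort":[3.07166,2.98161,1.34678]}
{"k":18,"q":[-0.90515,-0.93426,-0.68566],"w":[-2.18935,-2.17452,-1.16537],"ee":[-0.16479,0.25368,0.42765],"effort":[3.13799,3.02232,1.39302]}
{"k":19,"q":[-0.93845,-0.96664,-0.70327],"w":[-2.24943,-2.14179,-1.18594],"ee":[-0.16921,0.25378,0.41863],"effort":[3.21342,3.03896,1.43549]}
{"k":20,"q":[-0.97258,-0.99846,-0.72117],"w":[-2.30098,-2.09927,-1.20462],"ee":[-0.17322,0.25366,0.40966],"effort":[3.29808,3.03125,1.47391]}
{"k":21,"q":[-1.00742,-1.02958,-0.73934],"w":[-2.34271,-2.04738,-1.22089],"ee":[-0.17681,0.25335,0.4008],"effort":[3.39127,2.99935,1.50793]}
{"k":22,"q":[-1.0428,-1.05985,-0.75773],"w":[-2.37341,-1.98672,-1.23422],"ee":[-0.18,0.25286,0.39208],"effort":[3.49148,2.94399,1.53721]}
{"k":23,"q":[-1.07855,-1.08914,-0.7763],"w":[-2.39211,-1.9181,-1.24413],"ee":[-0.18278,0.25222,0.38357],"effort":[3.59651,2.86651,1.56142]}
{"k":24,"q":[-1.11449,-1.11736,-0.79499],"w":[-2.39811,-1.84251,-1.2502],"ee":[-0.18517,0.25145,0.37529],"effort":[3.70362,2.76892,1.58036]}
{"k":25,"q":[-1.15042,-1.1444,-0.81374],"w":[-2.39112,-1.76113,-1.25217],"ee":[-0.1872,0.25058,0.36728],"effort":[3.80989,2.6538,1.59398]}
{"k":26,"q":[-1.18616,-1.17019,-0.8325],"w":[-2.37127,-1.67526,-1.24995],"ee":[-0.18888,0.24964,0.35957],"effort":[3.91242,2.52414,1.60239]}
{"k":27,"q":[-1.2215,-1.19467,-0.85119],"w":[-2.33915,-1.58631,-1.24366],"ee":[-0.19025,0.24865,0.35218],"effort":[4.00864,2.38321,1.60592]}
{"k":28,"q":[-1.25628,-1.21779,-0.86976],"w":[-2.29574,-1.49568,-1.23358],"ee":[-0.19134,0.24764,0.34512],"effort":[4.09651,2.23433,1.60506]}
{"k":29,"q":[-1.29033,-1.23956,-0.88815],"w":[-2.24234,-1.40473,-1.22015],"ee":[-0.19218,0.24663,0.3384],"effort":[4.17462,2.08068,1.60045]}
{"k":30,"q":[-1.32351,-1.25997,-0.90633],"w":[-2.18048,-1.31469,-1.20394],"ee":[-0.1928,0.24563,0.33202],"effort":[4.24224,1.92517,1.5928]}
{"k":31,"q":[-1.35572,-1.27904,-0.92424],"w":[-2.11183,-1.22666,-1.18553],"ee":[-0.19324,0.24466,0.32597],"effort":[4.29922,1.77031,1.58284]}
{"k":32,"q":[-1.38686,-1.29681,-0.94187],"w":[-2.03807,-1.14154,-1.16556],"ee":[-0.19353,0.24373,0.32024],"effort":[4.34596,1.61816,1.5713]}
{"k":33,"q":[-1.41686,-1.31333,-0.95919],"w":[-1.96081,-1.06003,-1.14461],"ee":[-0.19368,0.24285,0.31481],"effort":[4.38319,1.47033,1.55885]}
{"k":34,"q":[-1.44569,-1.32866,-0.97619],"w":[-1.88154,-0.98266,-1.12318],"ee":[-0.19373,0.24202,0.30968],"effort":[4.41191,1.32798,1.54603]}
{"k":35,"q":[-1.47333,-1.34286,-0.99287],"w":[-1.80159,-0.90977,-1.10171],"ee":[-0.1937,0.24125,0.30481],"effort":[4.43326,1.19189,1.53333]}
{"k":36,"q":[-1.49976,-1.35601,-1.00923],"w":[-1.72206,-0.84154,-1.08054],"ee":[-0.19361,0.24054,0.3002],"effort":[4.44839,1.06251,1.52109]}
{"k":37,"q":[-1.52502,-1.36817,-1.02528],"w":[-1.64388,-0.77803,-1.05993],"ee":[-0.19347,0.23989,0.29582]}


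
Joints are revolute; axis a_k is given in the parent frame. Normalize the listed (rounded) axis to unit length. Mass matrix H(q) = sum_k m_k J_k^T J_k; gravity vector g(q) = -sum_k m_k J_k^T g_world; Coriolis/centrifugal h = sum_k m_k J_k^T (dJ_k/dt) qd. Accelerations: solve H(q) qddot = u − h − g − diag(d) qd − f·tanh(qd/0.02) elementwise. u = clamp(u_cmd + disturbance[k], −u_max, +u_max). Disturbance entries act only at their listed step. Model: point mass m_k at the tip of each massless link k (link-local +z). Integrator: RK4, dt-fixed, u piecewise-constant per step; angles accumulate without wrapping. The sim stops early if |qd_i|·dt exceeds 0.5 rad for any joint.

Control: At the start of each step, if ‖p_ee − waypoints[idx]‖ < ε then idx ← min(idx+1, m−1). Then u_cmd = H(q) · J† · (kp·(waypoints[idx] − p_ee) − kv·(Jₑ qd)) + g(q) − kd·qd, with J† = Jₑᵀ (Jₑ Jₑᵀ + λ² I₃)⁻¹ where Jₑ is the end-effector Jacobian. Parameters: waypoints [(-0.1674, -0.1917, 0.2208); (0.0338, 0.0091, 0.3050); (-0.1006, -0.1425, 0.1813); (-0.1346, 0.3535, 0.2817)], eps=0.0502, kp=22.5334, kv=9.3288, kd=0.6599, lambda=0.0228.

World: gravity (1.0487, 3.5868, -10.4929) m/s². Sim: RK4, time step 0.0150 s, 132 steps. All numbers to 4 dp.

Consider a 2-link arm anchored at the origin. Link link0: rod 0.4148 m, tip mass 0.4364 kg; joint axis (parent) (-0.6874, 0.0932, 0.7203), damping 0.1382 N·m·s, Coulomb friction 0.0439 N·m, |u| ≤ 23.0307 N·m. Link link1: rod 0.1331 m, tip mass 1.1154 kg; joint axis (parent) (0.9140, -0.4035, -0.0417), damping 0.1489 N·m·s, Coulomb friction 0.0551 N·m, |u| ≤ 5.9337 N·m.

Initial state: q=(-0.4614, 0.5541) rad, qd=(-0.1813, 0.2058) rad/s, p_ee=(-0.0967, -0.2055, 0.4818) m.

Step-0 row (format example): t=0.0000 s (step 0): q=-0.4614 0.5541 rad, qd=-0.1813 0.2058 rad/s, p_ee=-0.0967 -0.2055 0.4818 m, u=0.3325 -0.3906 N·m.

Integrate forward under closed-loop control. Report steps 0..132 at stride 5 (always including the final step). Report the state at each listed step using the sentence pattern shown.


t=0.0750 s (step 5): q=-0.4691 0.5980 rad, qd=-0.1090 0.6352 rad/s, p_ee=-0.1012 -0.2098 0.4763 m, u=0.4170 -0.7874 N·m.
t=0.1500 s (step 10): q=-0.4790 0.6425 rad, qd=-0.1409 0.5903 rad/s, p_ee=-0.1062 -0.2143 0.4701 m, u=0.5362 -0.8352 N·m.
t=0.2250 s (step 15): q=-0.4900 0.6866 rad, qd=-0.1516 0.5869 rad/s, p_ee=-0.1113 -0.2189 0.4636 m, u=0.6310 -0.9085 N·m.
t=0.3000 s (step 20): q=-0.5016 0.7302 rad, qd=-0.1588 0.5791 rad/s, p_ee=-0.1164 -0.2232 0.4568 m, u=0.7201 -0.9756 N·m.
t=0.3750 s (step 25): q=-0.5138 0.7732 rad, qd=-0.1636 0.5702 rad/s, p_ee=-0.1214 -0.2273 0.4499 m, u=0.8060 -1.0389 N·m.
t=0.4500 s (step 30): q=-0.5262 0.8156 rad, qd=-0.1665 0.5604 rad/s, p_ee=-0.1264 -0.2311 0.4429 m, u=0.8892 -1.0983 N·m.
t=0.5250 s (step 35): q=-0.5387 0.8571 rad, qd=-0.1678 0.5499 rad/s, p_ee=-0.1313 -0.2346 0.4357 m, u=0.9693 -1.1537 N·m.
t=0.6000 s (step 40): q=-0.5513 0.8979 rad, qd=-0.1677 0.5388 rad/s, p_ee=-0.1360 -0.2378 0.4285 m, u=1.0462 -1.2051 N·m.
t=0.6750 s (step 45): q=-0.5638 0.9378 rad, qd=-0.1663 0.5272 rad/s, p_ee=-0.1405 -0.2406 0.4214 m, u=1.1193 -1.2523 N·m.
t=0.7500 s (step 50): q=-0.5762 0.9769 rad, qd=-0.1637 0.5153 rad/s, p_ee=-0.1449 -0.2430 0.4143 m, u=1.1885 -1.2954 N·m.
t=0.8250 s (step 55): q=-0.5884 1.0150 rad, qd=-0.1603 0.5030 rad/s, p_ee=-0.1490 -0.2451 0.4072 m, u=1.2535 -1.3344 N·m.
t=0.9000 s (step 60): q=-0.6003 1.0523 rad, qd=-0.1561 0.4906 rad/s, p_ee=-0.1530 -0.2469 0.4003 m, u=1.3143 -1.3694 N·m.
t=0.9750 s (step 65): q=-0.6118 1.0885 rad, qd=-0.1513 0.4780 rad/s, p_ee=-0.1567 -0.2484 0.3935 m, u=1.3708 -1.4005 N·m.
t=1.0500 s (step 70): q=-0.6229 1.1239 rad, qd=-0.1461 0.4653 rad/s, p_ee=-0.1601 -0.2496 0.3869 m, u=1.4232 -1.4279 N·m.
t=1.1250 s (step 75): q=-0.6337 1.1583 rad, qd=-0.1405 0.4527 rad/s, p_ee=-0.1633 -0.2505 0.3804 m, u=1.4714 -1.4518 N·m.
t=1.2000 s (step 80): q=-0.6440 1.1918 rad, qd=-0.1347 0.4400 rad/s, p_ee=-0.1663 -0.2511 0.3742 m, u=1.5157 -1.4724 N·m.
t=1.2750 s (step 85): q=-0.6539 1.2243 rad, qd=-0.1288 0.4274 rad/s, p_ee=-0.1691 -0.2516 0.3681 m, u=1.5562 -1.4899 N·m.
t=1.3500 s (step 90): q=-0.6633 1.2559 rad, qd=-0.1229 0.4150 rad/s, p_ee=-0.1716 -0.2518 0.3623 m, u=1.5931 -1.5046 N·m.
t=1.4250 s (step 95): q=-0.6723 1.2865 rad, qd=-0.1170 0.4027 rad/s, p_ee=-0.1739 -0.2518 0.3567 m, u=1.6266 -1.5166 N·m.
t=1.5000 s (step 100): q=-0.6808 1.3162 rad, qd=-0.1112 0.3905 rad/s, p_ee=-0.1760 -0.2517 0.3513 m, u=1.6570 -1.5261 N·m.
t=1.5750 s (step 105): q=-0.6890 1.3451 rad, qd=-0.1055 0.3786 rad/s, p_ee=-0.1779 -0.2514 0.3461 m, u=1.6843 -1.5334 N·m.
t=1.6500 s (step 110): q=-0.6967 1.3730 rad, qd=-0.1000 0.3669 rad/s, p_ee=-0.1796 -0.2510 0.3412 m, u=1.7089 -1.5387 N·m.
t=1.7250 s (step 115): q=-0.7040 1.4001 rad, qd=-0.0947 0.3554 rad/s, p_ee=-0.1811 -0.2504 0.3364 m, u=1.7310 -1.5422 N·m.
t=1.8000 s (step 120): q=-0.7109 1.4264 rad, qd=-0.0896 0.3442 rad/s, p_ee=-0.1825 -0.2498 0.3319 m, u=1.7506 -1.5439 N·m.
t=1.8750 s (step 125): q=-0.7174 1.4518 rad, qd=-0.0848 0.3332 rad/s, p_ee=-0.1836 -0.2491 0.3276 m, u=1.7682 -1.5442 N·m.
t=1.9500 s (step 130): q=-0.7236 1.4763 rad, qd=-0.0802 0.3225 rad/s, p_ee=-0.1847 -0.2483 0.3234 m, u=1.7837 -1.5431 N·m.
t=1.9800 s (step 132): q=-0.7260 1.4860 rad, qd=-0.0784 0.3182 rad/s, p_ee=-0.1851 -0.2479 0.3218 m.
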